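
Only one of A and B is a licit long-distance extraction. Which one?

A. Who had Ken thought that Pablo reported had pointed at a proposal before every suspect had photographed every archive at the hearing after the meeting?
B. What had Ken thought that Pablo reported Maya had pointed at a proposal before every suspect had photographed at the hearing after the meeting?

In B, the wh-phrase is extracted from inside an adjunct island (introduced by "before"), which blocks movement.
In A, the extraction path crosses only that-complement boundaries, which are transparent.
So A is grammatical.

A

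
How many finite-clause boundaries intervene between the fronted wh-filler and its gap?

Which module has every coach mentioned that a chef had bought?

"which module" is extracted from the object of "bought".
Boundaries crossed, outermost first: [that] — 1 in total.

1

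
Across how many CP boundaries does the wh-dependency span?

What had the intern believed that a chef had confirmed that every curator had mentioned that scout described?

"what" is extracted from the object of "described".
Boundaries crossed, outermost first: [that], [that], [Ø] — 3 in total.

3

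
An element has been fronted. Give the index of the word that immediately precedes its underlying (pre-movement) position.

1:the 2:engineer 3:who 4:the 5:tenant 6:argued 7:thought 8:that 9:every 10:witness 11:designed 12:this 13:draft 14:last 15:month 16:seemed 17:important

6

The displaced element is "the engineer" (word 2).
It is linked across 1 clause boundary (Ø).
It functions as the subject of "thought", so the gap sits immediately after word 6 ("argued").
Base order: The tenant argued that the engineer thought that every witness designed this draft last month.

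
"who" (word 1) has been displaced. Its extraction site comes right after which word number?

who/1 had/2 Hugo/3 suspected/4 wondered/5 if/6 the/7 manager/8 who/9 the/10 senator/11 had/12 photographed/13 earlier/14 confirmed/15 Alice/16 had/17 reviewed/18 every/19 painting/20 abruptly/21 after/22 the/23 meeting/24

4

The displaced element is "who" (word 1).
It is linked across 1 clause boundary (Ø).
It functions as the subject of "wondered", so the gap sits immediately after word 4 ("suspected").
Base order: Hugo had suspected that who wondered if the manager who the senator had photographed earlier confirmed Alice had reviewed every painting abruptly after the meeting.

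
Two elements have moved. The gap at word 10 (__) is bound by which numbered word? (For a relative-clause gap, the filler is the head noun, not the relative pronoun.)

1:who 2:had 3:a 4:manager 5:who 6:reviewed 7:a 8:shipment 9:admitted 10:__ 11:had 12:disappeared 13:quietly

The marked gap is the subject of "disappeared".
Its filler is the fronted wh-phrase "who", at word 1.
(The other dependency links word 4 to a gap after word 5.)

1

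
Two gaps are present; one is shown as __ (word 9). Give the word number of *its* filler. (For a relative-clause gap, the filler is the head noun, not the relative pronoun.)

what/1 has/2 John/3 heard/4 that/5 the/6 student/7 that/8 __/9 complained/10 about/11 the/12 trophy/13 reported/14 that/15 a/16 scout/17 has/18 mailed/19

7

The marked gap is inside the relative clause, the subject of "complained".
Its filler is the head noun "student" (via "that"), at word 7.
(The other dependency links word 1 to a gap after word 19.)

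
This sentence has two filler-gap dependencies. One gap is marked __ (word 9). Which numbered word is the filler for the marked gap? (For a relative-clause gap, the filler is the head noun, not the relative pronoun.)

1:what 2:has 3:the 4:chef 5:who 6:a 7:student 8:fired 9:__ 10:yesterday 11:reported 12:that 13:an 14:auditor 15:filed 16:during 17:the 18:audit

The marked gap is inside the relative clause, the direct object of "fired".
Its filler is the head noun "chef" (via "who"), at word 4.
(The other dependency links word 1 to a gap after word 15.)

4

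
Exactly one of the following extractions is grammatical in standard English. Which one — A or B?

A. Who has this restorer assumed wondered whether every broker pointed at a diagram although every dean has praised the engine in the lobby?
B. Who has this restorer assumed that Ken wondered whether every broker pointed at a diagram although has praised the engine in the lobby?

A

In B, the wh-phrase is extracted from inside a wh-island (introduced by "whether"), which blocks movement.
In A, the extraction path crosses only that-complement boundaries, which are transparent.
So A is grammatical.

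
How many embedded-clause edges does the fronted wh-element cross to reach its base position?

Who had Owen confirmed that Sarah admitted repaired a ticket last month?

"who" is extracted from the subject of "repaired".
Boundaries crossed, outermost first: [that], [Ø] — 2 in total.

2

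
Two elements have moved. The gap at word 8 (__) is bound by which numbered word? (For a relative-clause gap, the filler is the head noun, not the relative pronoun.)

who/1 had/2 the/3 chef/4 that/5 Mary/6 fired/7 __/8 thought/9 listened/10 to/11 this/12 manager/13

The marked gap is inside the relative clause, the direct object of "fired".
Its filler is the head noun "chef" (via "that"), at word 4.
(The other dependency links word 1 to a gap after word 9.)

4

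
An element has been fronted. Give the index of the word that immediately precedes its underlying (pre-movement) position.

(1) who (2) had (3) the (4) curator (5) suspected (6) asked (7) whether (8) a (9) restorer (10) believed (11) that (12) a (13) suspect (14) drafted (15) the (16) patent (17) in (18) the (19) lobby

5

The displaced element is "who" (word 1).
It is linked across 1 clause boundary (Ø).
It functions as the subject of "asked", so the gap sits immediately after word 5 ("suspected").
Base order: The curator had suspected that who asked whether a restorer believed that a suspect drafted the patent in the lobby.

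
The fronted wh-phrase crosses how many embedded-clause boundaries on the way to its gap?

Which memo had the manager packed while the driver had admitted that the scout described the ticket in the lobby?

0

"which memo" originates inside the matrix clause — no clause boundary is crossed.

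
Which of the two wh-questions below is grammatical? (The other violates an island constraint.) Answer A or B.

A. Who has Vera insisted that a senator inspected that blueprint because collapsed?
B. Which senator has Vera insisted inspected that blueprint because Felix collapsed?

In A, the wh-phrase is extracted from inside an adjunct island (introduced by "because"), which blocks movement.
In B, the extraction path crosses only that-complement boundaries, which are transparent.
So B is grammatical.

B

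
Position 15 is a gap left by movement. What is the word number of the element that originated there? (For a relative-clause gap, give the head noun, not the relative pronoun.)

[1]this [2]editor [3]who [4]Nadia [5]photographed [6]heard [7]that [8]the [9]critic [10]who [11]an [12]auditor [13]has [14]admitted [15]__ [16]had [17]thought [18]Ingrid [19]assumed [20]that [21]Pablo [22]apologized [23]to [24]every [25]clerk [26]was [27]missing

The gap at 15 is the subject of "thought", inside a relative clause.
The relative pronoun is "who" (word 10); it is bound by the head noun immediately before it.
Its filler is the head noun "critic", at word 9.

9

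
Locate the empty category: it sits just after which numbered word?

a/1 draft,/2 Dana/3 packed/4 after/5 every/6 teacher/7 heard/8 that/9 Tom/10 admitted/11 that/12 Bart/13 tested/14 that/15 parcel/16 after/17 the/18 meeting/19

4

The displaced element is "a draft" (word 2).
It functions as the direct object of "packed", so the gap sits immediately after word 4 ("packed").
Base order: Dana packed a draft after every teacher heard that Tom admitted that Bart tested that parcel after the meeting.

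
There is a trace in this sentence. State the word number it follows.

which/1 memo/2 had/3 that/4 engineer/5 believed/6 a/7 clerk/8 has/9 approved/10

10

The displaced element is "which memo" (word 2).
It is linked across 1 clause boundary (Ø).
It functions as the direct object of "approved", so the gap sits immediately after word 10 ("approved").
Base order: That engineer had believed a clerk has approved which memo.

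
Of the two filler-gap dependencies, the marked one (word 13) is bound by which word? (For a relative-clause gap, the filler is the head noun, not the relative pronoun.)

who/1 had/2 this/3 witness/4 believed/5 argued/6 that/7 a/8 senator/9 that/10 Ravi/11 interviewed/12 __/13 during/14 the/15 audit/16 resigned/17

The marked gap is inside the relative clause, the direct object of "interviewed".
Its filler is the head noun "senator" (via "that"), at word 9.
(The other dependency links word 1 to a gap after word 5.)

9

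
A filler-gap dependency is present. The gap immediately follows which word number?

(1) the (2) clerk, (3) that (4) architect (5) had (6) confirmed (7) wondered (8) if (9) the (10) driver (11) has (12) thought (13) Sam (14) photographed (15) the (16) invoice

The displaced element is "the clerk" (word 2).
It is linked across 1 clause boundary (Ø).
It functions as the subject of "wondered", so the gap sits immediately after word 6 ("confirmed").
Base order: That architect had confirmed that the clerk wondered if the driver has thought Sam photographed the invoice.

6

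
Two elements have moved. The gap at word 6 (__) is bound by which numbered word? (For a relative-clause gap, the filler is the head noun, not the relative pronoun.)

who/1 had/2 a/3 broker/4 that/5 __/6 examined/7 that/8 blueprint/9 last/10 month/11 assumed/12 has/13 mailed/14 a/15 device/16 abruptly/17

4

The marked gap is inside the relative clause, the subject of "examined".
Its filler is the head noun "broker" (via "that"), at word 4.
(The other dependency links word 1 to a gap after word 12.)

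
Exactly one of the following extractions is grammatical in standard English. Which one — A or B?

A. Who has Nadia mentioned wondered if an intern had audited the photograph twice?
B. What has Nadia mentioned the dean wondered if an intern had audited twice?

A

In B, the wh-phrase is extracted from inside a wh-island (introduced by "if"), which blocks movement.
In A, the extraction path crosses only that-complement boundaries, which are transparent.
So A is grammatical.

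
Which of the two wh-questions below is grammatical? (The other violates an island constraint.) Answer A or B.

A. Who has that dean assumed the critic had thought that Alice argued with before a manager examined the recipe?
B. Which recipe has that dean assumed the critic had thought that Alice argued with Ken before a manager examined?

In B, the wh-phrase is extracted from inside an adjunct island (introduced by "before"), which blocks movement.
In A, the extraction path crosses only that-complement boundaries, which are transparent.
So A is grammatical.

A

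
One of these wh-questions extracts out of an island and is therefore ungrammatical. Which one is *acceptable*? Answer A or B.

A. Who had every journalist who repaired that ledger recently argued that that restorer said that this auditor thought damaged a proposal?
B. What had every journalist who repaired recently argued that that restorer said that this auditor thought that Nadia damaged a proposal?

In B, the wh-phrase is extracted from inside a complex-NP island (relative clause) (introduced by "who"), which blocks movement.
In A, the extraction path crosses only that-complement boundaries, which are transparent.
So A is grammatical.

A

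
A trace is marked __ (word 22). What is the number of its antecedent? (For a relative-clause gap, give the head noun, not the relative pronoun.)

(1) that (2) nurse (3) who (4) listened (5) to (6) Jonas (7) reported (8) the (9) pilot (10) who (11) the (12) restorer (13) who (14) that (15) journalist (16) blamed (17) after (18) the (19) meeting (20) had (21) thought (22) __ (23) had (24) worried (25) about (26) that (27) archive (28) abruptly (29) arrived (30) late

The gap at 22 is the subject of "worried", inside a relative clause.
The relative pronoun is "who" (word 10); it is bound by the head noun immediately before it.
Its filler is the head noun "pilot", at word 9.

9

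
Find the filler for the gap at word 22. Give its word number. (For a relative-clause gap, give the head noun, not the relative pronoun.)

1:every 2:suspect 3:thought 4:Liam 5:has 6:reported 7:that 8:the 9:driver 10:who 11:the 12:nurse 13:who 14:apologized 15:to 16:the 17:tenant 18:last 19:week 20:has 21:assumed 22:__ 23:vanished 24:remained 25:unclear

9

The gap at 22 is the subject of "vanished", inside a relative clause.
The relative pronoun is "who" (word 10); it is bound by the head noun immediately before it.
Its filler is the head noun "driver", at word 9.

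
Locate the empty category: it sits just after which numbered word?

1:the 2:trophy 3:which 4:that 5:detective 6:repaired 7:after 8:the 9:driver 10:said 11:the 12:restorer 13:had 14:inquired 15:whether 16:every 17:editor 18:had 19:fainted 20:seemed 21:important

6

The displaced element is "the trophy" (word 2).
It functions as the direct object of "repaired", so the gap sits immediately after word 6 ("repaired").
Base order: That detective repaired the trophy after the driver said the restorer had inquired whether every editor had fainted.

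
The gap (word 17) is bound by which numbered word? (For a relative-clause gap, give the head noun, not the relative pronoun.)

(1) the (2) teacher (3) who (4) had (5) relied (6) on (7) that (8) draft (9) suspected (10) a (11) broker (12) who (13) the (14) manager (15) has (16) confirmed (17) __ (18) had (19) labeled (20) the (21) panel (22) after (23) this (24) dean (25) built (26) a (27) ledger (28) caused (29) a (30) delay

11

The gap at 17 is the subject of "labeled", inside a relative clause.
The relative pronoun is "who" (word 12); it is bound by the head noun immediately before it.
Its filler is the head noun "broker", at word 11.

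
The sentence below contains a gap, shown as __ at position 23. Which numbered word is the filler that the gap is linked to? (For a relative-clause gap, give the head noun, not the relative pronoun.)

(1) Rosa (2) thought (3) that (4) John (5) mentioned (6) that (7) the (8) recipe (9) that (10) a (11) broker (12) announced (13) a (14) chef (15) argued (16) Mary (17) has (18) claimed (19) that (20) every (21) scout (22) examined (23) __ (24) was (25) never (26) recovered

The gap at 23 is the object of "examined", inside a relative clause.
The relative pronoun is "that" (word 9); it is bound by the head noun immediately before it.
Its filler is the head noun "recipe", at word 8.

8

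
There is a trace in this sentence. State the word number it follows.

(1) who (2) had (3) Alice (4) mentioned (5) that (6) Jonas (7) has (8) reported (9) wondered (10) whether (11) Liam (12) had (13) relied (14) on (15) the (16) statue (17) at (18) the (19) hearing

8

The displaced element is "who" (word 1).
It is linked across 2 clause boundaries (that → Ø).
It functions as the subject of "wondered", so the gap sits immediately after word 8 ("reported").
Base order: Alice had mentioned that Jonas has reported who wondered whether Liam had relied on the statue at the hearing.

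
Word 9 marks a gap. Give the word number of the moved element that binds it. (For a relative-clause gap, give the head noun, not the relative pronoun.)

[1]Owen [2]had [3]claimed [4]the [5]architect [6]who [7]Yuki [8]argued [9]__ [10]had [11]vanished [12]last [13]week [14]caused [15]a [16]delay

The gap at 9 is the subject of "vanished", inside a relative clause.
The relative pronoun is "who" (word 6); it is bound by the head noun immediately before it.
Its filler is the head noun "architect", at word 5.

5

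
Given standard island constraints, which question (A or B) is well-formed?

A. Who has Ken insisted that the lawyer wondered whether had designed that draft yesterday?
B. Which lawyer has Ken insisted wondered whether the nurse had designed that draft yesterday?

In A, the wh-phrase is extracted from inside a wh-island (introduced by "whether"), which blocks movement.
In B, the extraction path crosses only that-complement boundaries, which are transparent.
So B is grammatical.

B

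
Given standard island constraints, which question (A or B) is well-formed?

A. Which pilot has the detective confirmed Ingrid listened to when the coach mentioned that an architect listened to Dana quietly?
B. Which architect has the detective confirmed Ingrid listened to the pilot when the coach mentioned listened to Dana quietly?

In B, the wh-phrase is extracted from inside an adjunct island (introduced by "when"), which blocks movement.
In A, the extraction path crosses only that-complement boundaries, which are transparent.
So A is grammatical.

A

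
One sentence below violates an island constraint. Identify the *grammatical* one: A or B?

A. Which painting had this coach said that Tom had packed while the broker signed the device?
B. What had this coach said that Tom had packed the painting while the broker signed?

In B, the wh-phrase is extracted from inside an adjunct island (introduced by "while"), which blocks movement.
In A, the extraction path crosses only that-complement boundaries, which are transparent.
So A is grammatical.

A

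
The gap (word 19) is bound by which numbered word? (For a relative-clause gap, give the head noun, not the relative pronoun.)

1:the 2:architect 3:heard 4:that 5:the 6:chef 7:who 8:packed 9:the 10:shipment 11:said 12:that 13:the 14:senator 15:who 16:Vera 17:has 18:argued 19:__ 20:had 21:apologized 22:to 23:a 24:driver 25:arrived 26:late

14

The gap at 19 is the subject of "apologized", inside a relative clause.
The relative pronoun is "who" (word 15); it is bound by the head noun immediately before it.
Its filler is the head noun "senator", at word 14.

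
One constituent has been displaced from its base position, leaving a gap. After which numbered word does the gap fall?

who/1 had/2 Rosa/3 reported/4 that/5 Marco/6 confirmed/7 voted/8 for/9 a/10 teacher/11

The displaced element is "who" (word 1).
It is linked across 2 clause boundaries (that → Ø).
It functions as the subject of "voted", so the gap sits immediately after word 7 ("confirmed").
Base order: Rosa had reported that Marco confirmed that who voted for a teacher.

7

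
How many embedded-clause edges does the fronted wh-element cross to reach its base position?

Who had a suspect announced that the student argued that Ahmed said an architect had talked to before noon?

"who" is extracted from the PP object of "talked".
Boundaries crossed, outermost first: [that], [that], [Ø] — 3 in total.

3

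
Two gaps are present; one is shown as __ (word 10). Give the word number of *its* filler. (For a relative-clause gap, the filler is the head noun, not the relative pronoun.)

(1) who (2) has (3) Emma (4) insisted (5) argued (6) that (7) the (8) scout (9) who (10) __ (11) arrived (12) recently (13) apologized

The marked gap is inside the relative clause, the subject of "arrived".
Its filler is the head noun "scout" (via "who"), at word 8.
(The other dependency links word 1 to a gap after word 4.)

8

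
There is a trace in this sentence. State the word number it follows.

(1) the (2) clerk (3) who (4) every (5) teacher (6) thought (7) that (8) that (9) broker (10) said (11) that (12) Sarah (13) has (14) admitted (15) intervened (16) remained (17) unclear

14

The displaced element is "the clerk" (word 2).
It is linked across 3 clause boundaries (that → that → Ø).
It functions as the subject of "intervened", so the gap sits immediately after word 14 ("admitted").
Base order: Every teacher thought that that broker said that Sarah has admitted that the clerk intervened.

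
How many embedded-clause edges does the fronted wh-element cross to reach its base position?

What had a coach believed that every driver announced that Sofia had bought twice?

2

"what" is extracted from the object of "bought".
Boundaries crossed, outermost first: [that], [that] — 2 in total.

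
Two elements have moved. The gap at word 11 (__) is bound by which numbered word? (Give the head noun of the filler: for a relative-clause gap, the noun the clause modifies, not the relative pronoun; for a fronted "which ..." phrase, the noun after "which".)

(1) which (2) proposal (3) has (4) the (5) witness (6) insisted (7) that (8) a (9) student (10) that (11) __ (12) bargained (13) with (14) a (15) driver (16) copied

The marked gap is inside the relative clause, the subject of "bargained".
Its filler is the head noun "student" (via "that"), at word 9.
(The other dependency links word 2 to a gap after word 16.)

9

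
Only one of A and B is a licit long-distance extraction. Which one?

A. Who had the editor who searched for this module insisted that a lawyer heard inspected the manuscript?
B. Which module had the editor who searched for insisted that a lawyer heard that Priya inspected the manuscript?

A

In B, the wh-phrase is extracted from inside a complex-NP island (relative clause) (introduced by "who"), which blocks movement.
In A, the extraction path crosses only that-complement boundaries, which are transparent.
So A is grammatical.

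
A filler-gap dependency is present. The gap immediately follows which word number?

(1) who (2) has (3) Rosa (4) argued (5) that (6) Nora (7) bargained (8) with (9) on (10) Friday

The displaced element is "who" (word 1).
It is linked across 1 clause boundary (that).
It functions as the object of the preposition "with" of "bargained", so the gap sits immediately after word 8 ("with").
Base order: Rosa has argued that Nora bargained with who on Friday.

8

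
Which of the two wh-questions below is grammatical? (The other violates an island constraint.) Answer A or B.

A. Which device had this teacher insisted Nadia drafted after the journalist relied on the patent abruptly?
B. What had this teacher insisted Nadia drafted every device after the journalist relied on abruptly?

In B, the wh-phrase is extracted from inside an adjunct island (introduced by "after"), which blocks movement.
In A, the extraction path crosses only that-complement boundaries, which are transparent.
So A is grammatical.

A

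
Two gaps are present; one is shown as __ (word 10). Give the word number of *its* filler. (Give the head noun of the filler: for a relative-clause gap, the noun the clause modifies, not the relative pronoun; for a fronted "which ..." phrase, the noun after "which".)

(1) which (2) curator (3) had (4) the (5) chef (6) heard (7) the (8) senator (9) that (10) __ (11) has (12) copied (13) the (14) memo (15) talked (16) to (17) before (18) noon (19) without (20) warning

8

The marked gap is inside the relative clause, the subject of "copied".
Its filler is the head noun "senator" (via "that"), at word 8.
(The other dependency links word 2 to a gap after word 16.)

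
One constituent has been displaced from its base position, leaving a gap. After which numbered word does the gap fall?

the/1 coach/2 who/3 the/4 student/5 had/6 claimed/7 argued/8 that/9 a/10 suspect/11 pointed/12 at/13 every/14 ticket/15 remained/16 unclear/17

7

The displaced element is "the coach" (word 2).
It is linked across 1 clause boundary (Ø).
It functions as the subject of "argued", so the gap sits immediately after word 7 ("claimed").
Base order: The student had claimed that the coach argued that a suspect pointed at every ticket.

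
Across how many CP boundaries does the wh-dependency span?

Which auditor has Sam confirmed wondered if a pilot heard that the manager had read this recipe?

"which auditor" is extracted from the subject of "wondered".
Boundaries crossed, outermost first: [Ø] — 1 in total.

1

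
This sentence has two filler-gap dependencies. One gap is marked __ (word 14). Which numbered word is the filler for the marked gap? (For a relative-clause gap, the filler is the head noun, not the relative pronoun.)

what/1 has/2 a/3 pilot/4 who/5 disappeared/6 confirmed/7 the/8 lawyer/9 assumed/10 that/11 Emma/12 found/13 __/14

The marked gap is the direct object of "found".
Its filler is the fronted wh-phrase "what", at word 1.
(The other dependency links word 4 to a gap after word 5.)

1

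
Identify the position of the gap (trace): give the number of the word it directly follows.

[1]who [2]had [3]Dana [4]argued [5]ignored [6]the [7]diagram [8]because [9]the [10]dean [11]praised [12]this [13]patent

The displaced element is "who" (word 1).
It is linked across 1 clause boundary (Ø).
It functions as the subject of "ignored", so the gap sits immediately after word 4 ("argued").
Base order: Dana had argued that who ignored the diagram because the dean praised this patent.

4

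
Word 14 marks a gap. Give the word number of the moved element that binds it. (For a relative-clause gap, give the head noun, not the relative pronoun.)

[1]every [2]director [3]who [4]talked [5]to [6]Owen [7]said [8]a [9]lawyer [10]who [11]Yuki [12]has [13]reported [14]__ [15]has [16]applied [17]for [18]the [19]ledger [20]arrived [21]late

The gap at 14 is the subject of "applied", inside a relative clause.
The relative pronoun is "who" (word 10); it is bound by the head noun immediately before it.
Its filler is the head noun "lawyer", at word 9.

9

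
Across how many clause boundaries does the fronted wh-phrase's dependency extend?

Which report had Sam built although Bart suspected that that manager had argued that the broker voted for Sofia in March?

0

"which report" originates inside the matrix clause — no clause boundary is crossed.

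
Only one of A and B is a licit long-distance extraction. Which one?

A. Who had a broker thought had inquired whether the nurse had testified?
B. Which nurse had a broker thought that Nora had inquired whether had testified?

In B, the wh-phrase is extracted from inside a wh-island (introduced by "whether"), which blocks movement.
In A, the extraction path crosses only that-complement boundaries, which are transparent.
So A is grammatical.

A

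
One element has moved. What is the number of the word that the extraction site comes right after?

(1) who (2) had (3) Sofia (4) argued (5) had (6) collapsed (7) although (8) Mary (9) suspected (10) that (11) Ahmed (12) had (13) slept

4

The displaced element is "who" (word 1).
It is linked across 1 clause boundary (Ø).
It functions as the subject of "collapsed", so the gap sits immediately after word 4 ("argued").
Base order: Sofia had argued that who had collapsed although Mary suspected that Ahmed had slept.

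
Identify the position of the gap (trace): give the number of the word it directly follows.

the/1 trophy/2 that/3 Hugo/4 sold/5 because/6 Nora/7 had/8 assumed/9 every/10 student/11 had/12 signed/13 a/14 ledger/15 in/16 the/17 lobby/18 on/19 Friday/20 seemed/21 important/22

The displaced element is "the trophy" (word 2).
It functions as the direct object of "sold", so the gap sits immediately after word 5 ("sold").
Base order: Hugo sold the trophy because Nora had assumed every student had signed a ledger in the lobby on Friday.

5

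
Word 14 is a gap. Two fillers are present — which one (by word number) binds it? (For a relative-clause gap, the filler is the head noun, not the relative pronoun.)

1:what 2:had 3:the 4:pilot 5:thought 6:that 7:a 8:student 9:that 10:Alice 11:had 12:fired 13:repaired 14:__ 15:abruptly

1

The marked gap is the direct object of "repaired".
Its filler is the fronted wh-phrase "what", at word 1.
(The other dependency links word 8 to a gap after word 12.)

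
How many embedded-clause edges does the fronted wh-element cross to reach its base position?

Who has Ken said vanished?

"who" is extracted from the subject of "vanished".
Boundaries crossed, outermost first: [Ø] — 1 in total.

1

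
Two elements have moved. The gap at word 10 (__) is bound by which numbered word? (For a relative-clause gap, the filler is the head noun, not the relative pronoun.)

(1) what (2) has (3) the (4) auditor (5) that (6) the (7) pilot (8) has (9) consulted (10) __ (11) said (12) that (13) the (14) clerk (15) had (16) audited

The marked gap is inside the relative clause, the direct object of "consulted".
Its filler is the head noun "auditor" (via "that"), at word 4.
(The other dependency links word 1 to a gap after word 16.)

4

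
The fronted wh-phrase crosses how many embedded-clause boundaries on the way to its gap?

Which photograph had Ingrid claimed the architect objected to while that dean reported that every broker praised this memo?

1

"which photograph" is extracted from the PP object of "objected".
Boundaries crossed, outermost first: [Ø] — 1 in total.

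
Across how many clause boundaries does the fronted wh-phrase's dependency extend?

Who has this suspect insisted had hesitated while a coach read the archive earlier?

"who" is extracted from the subject of "hesitated".
Boundaries crossed, outermost first: [Ø] — 1 in total.

1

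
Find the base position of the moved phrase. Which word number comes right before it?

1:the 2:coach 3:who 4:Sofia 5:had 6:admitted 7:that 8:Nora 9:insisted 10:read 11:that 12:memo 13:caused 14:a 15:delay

9

The displaced element is "the coach" (word 2).
It is linked across 2 clause boundaries (that → Ø).
It functions as the subject of "read", so the gap sits immediately after word 9 ("insisted").
Base order: Sofia had admitted that Nora insisted the coach read that memo.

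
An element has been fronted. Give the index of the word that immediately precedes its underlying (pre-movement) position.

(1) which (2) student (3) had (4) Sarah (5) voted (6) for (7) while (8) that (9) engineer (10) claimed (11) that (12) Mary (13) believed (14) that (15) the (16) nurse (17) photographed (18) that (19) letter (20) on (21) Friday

6

The displaced element is "which student" (word 2).
It functions as the object of the preposition "for" of "voted", so the gap sits immediately after word 6 ("for").
Base order: Sarah had voted for which student while that engineer claimed that Mary believed that the nurse photographed that letter on Friday.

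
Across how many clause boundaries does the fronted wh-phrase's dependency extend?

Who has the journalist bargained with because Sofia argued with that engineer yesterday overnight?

0

"who" originates inside the matrix clause — no clause boundary is crossed.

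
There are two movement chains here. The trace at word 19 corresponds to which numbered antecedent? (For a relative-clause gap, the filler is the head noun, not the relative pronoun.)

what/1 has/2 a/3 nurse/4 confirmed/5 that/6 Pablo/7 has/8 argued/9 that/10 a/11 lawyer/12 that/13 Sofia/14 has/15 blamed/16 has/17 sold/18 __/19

1

The marked gap is the direct object of "sold".
Its filler is the fronted wh-phrase "what", at word 1.
(The other dependency links word 12 to a gap after word 16.)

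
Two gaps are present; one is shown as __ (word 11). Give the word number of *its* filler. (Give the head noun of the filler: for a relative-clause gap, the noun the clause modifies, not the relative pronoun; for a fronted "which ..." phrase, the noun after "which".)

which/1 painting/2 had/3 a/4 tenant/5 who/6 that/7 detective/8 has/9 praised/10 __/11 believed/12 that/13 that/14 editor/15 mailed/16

5

The marked gap is inside the relative clause, the direct object of "praised".
Its filler is the head noun "tenant" (via "who"), at word 5.
(The other dependency links word 2 to a gap after word 16.)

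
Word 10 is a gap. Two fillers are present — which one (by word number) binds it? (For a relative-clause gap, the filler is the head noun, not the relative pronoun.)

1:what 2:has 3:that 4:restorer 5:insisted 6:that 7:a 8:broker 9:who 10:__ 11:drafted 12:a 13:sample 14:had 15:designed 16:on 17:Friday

8

The marked gap is inside the relative clause, the subject of "drafted".
Its filler is the head noun "broker" (via "who"), at word 8.
(The other dependency links word 1 to a gap after word 15.)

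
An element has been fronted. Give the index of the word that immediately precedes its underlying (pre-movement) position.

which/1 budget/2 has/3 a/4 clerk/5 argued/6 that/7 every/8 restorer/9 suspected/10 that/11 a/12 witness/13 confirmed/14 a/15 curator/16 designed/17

The displaced element is "which budget" (word 2).
It is linked across 3 clause boundaries (that → that → Ø).
It functions as the direct object of "designed", so the gap sits immediately after word 17 ("designed").
Base order: A clerk has argued that every restorer suspected that a witness confirmed a curator designed which budget.

17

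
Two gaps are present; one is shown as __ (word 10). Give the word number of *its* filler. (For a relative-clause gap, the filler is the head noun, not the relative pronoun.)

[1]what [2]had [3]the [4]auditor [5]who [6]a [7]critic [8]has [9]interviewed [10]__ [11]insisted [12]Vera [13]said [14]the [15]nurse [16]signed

The marked gap is inside the relative clause, the direct object of "interviewed".
Its filler is the head noun "auditor" (via "who"), at word 4.
(The other dependency links word 1 to a gap after word 16.)

4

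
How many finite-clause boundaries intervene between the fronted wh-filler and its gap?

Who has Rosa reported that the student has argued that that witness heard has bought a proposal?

3

"who" is extracted from the subject of "bought".
Boundaries crossed, outermost first: [that], [that], [Ø] — 3 in total.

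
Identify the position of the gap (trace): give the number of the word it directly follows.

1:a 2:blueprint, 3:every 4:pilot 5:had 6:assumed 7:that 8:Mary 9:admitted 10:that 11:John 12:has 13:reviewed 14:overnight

The displaced element is "a blueprint" (word 2).
It is linked across 2 clause boundaries (that → that).
It functions as the direct object of "reviewed", so the gap sits immediately after word 13 ("reviewed").
Base order: Every pilot had assumed that Mary admitted that John has reviewed a blueprint overnight.

13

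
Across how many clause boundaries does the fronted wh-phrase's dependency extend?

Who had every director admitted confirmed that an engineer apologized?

1

"who" is extracted from the subject of "confirmed".
Boundaries crossed, outermost first: [Ø] — 1 in total.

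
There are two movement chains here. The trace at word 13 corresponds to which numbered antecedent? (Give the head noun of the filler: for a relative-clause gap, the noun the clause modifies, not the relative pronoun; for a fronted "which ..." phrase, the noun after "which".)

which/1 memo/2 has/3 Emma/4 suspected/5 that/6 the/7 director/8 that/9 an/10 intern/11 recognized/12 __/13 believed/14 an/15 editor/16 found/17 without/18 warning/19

The marked gap is inside the relative clause, the direct object of "recognized".
Its filler is the head noun "director" (via "that"), at word 8.
(The other dependency links word 2 to a gap after word 17.)

8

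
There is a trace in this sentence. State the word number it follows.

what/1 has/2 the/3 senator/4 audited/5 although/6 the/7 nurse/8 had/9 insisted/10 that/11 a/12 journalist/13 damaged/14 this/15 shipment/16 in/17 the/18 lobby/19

The displaced element is "what" (word 1).
It functions as the direct object of "audited", so the gap sits immediately after word 5 ("audited").
Base order: The senator has audited what although the nurse had insisted that a journalist damaged this shipment in the lobby.

5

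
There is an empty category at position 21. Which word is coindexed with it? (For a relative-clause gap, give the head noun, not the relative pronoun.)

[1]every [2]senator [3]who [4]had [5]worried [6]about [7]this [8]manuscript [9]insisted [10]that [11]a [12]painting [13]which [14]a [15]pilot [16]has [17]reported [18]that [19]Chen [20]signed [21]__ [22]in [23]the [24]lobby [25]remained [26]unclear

The gap at 21 is the object of "signed", inside a relative clause.
The relative pronoun is "which" (word 13); it is bound by the head noun immediately before it.
Its filler is the head noun "painting", at word 12.

12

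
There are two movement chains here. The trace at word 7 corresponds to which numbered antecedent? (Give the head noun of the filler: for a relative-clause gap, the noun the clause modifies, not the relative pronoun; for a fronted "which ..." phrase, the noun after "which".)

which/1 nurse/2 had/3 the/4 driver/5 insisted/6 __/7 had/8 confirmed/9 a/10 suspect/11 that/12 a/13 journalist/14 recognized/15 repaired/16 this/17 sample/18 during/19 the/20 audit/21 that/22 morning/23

2

The marked gap is the subject of "confirmed".
Its filler is the fronted wh-phrase "which nurse", at word 2.
(The other dependency links word 11 to a gap after word 15.)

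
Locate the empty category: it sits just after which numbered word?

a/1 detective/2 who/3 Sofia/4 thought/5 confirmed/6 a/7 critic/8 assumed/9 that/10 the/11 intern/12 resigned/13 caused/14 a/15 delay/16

5

The displaced element is "a detective" (word 2).
It is linked across 1 clause boundary (Ø).
It functions as the subject of "confirmed", so the gap sits immediately after word 5 ("thought").
Base order: Sofia thought a detective confirmed a critic assumed that the intern resigned.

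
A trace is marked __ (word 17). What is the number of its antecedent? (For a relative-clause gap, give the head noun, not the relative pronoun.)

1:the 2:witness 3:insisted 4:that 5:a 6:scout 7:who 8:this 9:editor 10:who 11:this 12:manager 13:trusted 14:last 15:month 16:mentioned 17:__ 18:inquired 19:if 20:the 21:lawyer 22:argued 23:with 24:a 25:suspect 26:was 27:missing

6

The gap at 17 is the subject of "inquired", inside a relative clause.
The relative pronoun is "who" (word 7); it is bound by the head noun immediately before it.
Its filler is the head noun "scout", at word 6.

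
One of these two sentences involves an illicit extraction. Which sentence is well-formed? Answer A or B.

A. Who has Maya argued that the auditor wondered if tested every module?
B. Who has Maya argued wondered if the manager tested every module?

B

In A, the wh-phrase is extracted from inside a wh-island (introduced by "if"), which blocks movement.
In B, the extraction path crosses only that-complement boundaries, which are transparent.
So B is grammatical.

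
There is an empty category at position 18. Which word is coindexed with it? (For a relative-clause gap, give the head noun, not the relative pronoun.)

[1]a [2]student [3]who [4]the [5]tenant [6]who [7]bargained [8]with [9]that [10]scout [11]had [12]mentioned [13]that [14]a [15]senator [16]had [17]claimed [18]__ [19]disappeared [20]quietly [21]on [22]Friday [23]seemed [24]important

2

The gap at 18 is the subject of "disappeared", inside a relative clause.
The relative pronoun is "who" (word 3); it is bound by the head noun immediately before it.
Its filler is the head noun "student", at word 2.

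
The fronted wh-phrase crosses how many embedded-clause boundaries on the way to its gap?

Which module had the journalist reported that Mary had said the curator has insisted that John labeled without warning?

3

"which module" is extracted from the object of "labeled".
Boundaries crossed, outermost first: [that], [Ø], [that] — 3 in total.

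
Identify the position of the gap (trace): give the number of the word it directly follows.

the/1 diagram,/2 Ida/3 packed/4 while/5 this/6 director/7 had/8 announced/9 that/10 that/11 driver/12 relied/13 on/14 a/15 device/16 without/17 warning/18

4

The displaced element is "the diagram" (word 2).
It functions as the direct object of "packed", so the gap sits immediately after word 4 ("packed").
Base order: Ida packed the diagram while this director had announced that that driver relied on a device without warning.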